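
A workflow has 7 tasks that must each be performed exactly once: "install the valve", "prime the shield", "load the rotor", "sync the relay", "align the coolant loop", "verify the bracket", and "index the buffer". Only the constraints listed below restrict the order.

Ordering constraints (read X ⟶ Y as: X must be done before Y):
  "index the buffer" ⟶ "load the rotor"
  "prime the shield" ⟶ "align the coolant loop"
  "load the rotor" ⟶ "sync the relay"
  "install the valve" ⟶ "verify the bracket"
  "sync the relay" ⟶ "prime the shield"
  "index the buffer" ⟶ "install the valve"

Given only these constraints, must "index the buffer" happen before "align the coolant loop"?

Chaining the stated constraints: "index the buffer" → "load the rotor" → "sync the relay" → "prime the shield" → "align the coolant loop".
That forces "index the buffer" before "align the coolant loop" in every valid schedule.

Yes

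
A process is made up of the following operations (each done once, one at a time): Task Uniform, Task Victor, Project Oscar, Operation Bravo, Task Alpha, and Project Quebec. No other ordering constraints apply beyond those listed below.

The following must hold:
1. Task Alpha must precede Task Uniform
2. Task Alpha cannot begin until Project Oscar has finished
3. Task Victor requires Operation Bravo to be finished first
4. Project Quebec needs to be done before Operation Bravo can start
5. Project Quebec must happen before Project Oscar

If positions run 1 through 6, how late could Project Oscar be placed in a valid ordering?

4

Every operation that must follow Project Oscar has to come after it. Tracing all chains starting from Project Oscar, those operations are: Task Uniform, Task Alpha — 2 in total.
So at least 2 operations follow Project Oscar, putting Project Oscar no later than position 4. That position is achievable by scheduling everything else first.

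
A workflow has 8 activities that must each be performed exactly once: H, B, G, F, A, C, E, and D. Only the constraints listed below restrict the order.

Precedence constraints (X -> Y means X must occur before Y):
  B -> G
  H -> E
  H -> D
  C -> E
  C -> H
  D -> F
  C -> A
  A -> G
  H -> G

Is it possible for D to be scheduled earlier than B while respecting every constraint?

Yes

No chain of constraints runs from B to D, so B is not required to come first.
So a valid ordering placing D earlier than B exists.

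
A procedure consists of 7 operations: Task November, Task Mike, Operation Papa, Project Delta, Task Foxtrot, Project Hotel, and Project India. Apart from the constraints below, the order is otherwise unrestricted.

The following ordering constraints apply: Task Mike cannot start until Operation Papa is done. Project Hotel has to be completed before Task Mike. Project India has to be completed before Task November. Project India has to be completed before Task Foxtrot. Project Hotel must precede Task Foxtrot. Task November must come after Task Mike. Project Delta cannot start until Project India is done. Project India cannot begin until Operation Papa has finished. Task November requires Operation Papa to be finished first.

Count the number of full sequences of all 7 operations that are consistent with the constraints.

2 operations have no prerequisites (Operation Papa, Project Hotel), so any of them could come first.
Systematically extending each partial ordering one operation at a time and counting, there are 51 complete orderings.

51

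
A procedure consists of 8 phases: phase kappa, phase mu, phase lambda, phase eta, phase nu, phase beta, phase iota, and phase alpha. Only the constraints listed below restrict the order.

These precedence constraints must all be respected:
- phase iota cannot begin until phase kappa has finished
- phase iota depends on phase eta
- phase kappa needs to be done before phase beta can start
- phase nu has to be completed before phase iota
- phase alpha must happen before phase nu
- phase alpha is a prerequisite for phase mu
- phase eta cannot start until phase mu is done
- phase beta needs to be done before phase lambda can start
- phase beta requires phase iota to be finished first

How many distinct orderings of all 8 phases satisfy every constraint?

2 phases have no prerequisites (phase kappa, phase alpha), so any of them could come first.
Counting all ways to extend the partial order to a total order gives 15.

15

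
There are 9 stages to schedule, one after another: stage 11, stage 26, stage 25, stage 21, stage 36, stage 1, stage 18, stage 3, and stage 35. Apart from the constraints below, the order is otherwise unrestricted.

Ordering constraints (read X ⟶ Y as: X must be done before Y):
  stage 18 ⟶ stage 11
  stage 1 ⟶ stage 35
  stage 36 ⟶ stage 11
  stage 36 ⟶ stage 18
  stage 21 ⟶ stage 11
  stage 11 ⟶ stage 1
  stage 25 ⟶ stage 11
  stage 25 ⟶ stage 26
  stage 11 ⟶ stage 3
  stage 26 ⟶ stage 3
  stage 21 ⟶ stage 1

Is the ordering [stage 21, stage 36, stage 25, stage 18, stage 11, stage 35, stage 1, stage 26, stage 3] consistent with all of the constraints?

The sequence places stage 35 ahead of stage 1.
Since stage 1 is required before stage 35, the ordering is invalid.

No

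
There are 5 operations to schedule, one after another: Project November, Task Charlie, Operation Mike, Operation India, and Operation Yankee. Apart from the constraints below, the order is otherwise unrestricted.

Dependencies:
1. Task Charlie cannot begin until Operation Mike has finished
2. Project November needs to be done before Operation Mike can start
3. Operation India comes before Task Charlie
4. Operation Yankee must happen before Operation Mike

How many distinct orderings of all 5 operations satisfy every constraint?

The operations with no prerequisites are Project November, Operation India, Operation Yankee; any of them can be placed first.
Enumerating by repeatedly choosing an available operation (one whose prerequisites are all placed) gives 8 distinct complete orderings.

8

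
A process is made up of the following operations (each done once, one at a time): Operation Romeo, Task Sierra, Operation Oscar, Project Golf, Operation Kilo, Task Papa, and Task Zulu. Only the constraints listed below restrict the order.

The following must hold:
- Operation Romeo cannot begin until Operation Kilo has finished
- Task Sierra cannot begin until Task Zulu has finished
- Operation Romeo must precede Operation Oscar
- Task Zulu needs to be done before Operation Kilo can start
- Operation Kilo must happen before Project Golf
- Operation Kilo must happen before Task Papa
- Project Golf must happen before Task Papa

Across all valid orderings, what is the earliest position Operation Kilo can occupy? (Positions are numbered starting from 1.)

2

Working backwards through the constraints from Operation Kilo, its only required predecessor is Task Zulu.
So at minimum 1 operation comes before Operation Kilo, putting Operation Kilo no earlier than position 2. That position is achievable by scheduling exactly that predecessor first.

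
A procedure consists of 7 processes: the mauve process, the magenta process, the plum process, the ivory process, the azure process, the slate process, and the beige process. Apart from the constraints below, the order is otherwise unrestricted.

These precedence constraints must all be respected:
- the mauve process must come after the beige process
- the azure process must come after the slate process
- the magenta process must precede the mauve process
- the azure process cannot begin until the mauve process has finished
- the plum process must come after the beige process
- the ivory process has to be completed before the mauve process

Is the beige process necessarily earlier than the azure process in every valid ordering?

Tracing the constraints gives a chain: the beige process → the mauve process → the azure process.
So the beige process must precede the azure process in any valid ordering.

Yes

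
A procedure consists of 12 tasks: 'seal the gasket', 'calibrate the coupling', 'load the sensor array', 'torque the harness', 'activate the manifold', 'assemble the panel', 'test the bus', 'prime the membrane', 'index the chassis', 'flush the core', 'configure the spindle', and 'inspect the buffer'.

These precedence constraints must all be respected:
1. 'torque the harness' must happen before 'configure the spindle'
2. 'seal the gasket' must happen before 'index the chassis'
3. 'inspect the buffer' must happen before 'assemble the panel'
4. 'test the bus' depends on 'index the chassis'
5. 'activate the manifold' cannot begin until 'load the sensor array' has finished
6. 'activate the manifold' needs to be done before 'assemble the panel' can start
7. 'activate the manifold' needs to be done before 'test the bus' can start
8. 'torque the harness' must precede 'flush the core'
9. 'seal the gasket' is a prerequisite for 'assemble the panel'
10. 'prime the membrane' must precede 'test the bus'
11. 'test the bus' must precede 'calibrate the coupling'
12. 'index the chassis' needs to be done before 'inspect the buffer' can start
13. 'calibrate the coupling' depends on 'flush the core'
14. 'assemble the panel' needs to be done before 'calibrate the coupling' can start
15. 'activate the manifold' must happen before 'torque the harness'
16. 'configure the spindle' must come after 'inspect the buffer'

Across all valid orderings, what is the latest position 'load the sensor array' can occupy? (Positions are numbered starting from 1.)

5

Every task that must follow 'load the sensor array' has to come after it. Tracing all chains starting from 'load the sensor array', those tasks are: 'calibrate the coupling', 'torque the harness', 'activate the manifold', 'assemble the panel', 'test the bus', 'flush the core', 'configure the spindle' — 7 in total.
With 7 mandatory successors out of 12 tasks total, the latest slot for 'load the sensor array' is 12−7 = 5, and it's reachable by doing all non-successors before 'load the sensor array'.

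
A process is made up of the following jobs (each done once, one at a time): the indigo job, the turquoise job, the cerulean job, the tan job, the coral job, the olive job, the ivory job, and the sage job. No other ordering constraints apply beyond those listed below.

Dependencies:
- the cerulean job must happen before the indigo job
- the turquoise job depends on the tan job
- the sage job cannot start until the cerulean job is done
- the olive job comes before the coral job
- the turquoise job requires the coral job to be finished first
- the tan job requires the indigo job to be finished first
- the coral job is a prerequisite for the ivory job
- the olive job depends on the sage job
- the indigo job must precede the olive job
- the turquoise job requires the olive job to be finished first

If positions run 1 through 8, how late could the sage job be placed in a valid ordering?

4

Every job that must follow the sage job has to come after it. Tracing all chains starting from the sage job, those jobs are: the turquoise job, the coral job, the olive job, the ivory job — 4 in total.
So at least 4 jobs follow the sage job, putting the sage job no later than position 4. That position is achievable by scheduling everything else first.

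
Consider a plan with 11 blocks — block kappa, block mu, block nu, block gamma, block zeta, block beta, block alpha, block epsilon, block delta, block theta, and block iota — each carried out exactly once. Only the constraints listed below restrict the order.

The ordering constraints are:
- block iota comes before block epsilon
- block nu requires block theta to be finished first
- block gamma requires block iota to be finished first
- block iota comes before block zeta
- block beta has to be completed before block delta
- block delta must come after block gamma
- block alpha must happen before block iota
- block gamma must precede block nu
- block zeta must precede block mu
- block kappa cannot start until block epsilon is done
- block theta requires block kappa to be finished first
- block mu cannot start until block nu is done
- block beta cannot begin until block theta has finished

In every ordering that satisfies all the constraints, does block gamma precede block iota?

No

In fact the dependencies run the other way: block iota → block gamma.
So block gamma never precedes block iota.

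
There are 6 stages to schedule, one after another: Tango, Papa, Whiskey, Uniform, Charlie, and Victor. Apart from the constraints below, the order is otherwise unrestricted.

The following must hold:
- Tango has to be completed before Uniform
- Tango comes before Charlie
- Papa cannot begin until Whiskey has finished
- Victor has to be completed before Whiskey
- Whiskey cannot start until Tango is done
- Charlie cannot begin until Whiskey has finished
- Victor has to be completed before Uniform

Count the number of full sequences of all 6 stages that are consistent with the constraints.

16

The stages with no prerequisites are Tango, Victor; any of them can be placed first.
Enumerating by repeatedly choosing an available stage (one whose prerequisites are all placed) gives 16 distinct complete orderings.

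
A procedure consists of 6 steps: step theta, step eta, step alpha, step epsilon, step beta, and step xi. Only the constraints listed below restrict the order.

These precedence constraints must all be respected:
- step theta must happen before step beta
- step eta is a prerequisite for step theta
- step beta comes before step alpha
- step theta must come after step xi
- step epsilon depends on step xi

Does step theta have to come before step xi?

No

There is a chain step xi → step theta, which puts step xi before step theta.
So step theta never precedes step xi.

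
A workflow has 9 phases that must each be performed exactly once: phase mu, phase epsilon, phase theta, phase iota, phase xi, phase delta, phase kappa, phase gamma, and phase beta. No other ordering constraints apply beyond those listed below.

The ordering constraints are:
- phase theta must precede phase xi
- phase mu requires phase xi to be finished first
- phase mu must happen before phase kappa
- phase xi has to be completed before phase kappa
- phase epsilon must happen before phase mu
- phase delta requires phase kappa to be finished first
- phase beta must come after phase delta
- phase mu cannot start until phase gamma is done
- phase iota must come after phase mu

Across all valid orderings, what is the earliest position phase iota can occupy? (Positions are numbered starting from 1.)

Working backwards through the constraints from phase iota, its full set of required predecessors is phase mu, phase epsilon, phase theta, phase xi, phase gamma — 5 of them.
With 5 mandatory predecessors, the earliest phase iota can sit is position 5+1 = 6, and placing just those 5 first achieves it.

6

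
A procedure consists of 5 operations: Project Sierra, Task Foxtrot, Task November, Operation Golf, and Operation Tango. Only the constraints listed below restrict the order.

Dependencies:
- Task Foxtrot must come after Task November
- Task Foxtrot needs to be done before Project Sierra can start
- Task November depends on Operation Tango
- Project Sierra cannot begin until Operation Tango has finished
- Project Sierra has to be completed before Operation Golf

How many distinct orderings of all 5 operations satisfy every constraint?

1

Only Operation Tango has no prerequisites, so it must go first.
Continuing from there, at each step only one operation has all its prerequisites placed, so the ordering is fully determined — there is exactly 1.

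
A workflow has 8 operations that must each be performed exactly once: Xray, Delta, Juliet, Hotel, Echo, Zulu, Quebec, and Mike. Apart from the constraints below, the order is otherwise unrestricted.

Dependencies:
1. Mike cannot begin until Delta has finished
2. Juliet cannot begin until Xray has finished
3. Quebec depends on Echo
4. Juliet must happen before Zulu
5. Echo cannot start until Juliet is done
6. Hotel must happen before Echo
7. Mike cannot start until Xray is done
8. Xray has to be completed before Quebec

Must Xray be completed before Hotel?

No chain of constraints connects Xray to Hotel in either direction.
There exist valid orderings with Hotel before Xray, so Xray is not required to come first.

No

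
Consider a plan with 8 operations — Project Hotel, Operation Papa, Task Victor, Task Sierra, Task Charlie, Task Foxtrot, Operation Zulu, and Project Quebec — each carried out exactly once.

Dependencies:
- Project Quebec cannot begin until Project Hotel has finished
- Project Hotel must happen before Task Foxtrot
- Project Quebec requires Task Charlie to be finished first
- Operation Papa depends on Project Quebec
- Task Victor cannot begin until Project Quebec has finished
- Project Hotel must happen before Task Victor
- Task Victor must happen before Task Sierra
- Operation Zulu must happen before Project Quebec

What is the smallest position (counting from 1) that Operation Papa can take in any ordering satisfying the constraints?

5

Working backwards through the constraints from Operation Papa, its full set of required predecessors is Project Hotel, Task Charlie, Operation Zulu, Project Quebec — 4 of them.
So at minimum 4 operations come before Operation Papa, putting Operation Papa no earlier than position 5. That position is achievable by scheduling exactly those predecessors first.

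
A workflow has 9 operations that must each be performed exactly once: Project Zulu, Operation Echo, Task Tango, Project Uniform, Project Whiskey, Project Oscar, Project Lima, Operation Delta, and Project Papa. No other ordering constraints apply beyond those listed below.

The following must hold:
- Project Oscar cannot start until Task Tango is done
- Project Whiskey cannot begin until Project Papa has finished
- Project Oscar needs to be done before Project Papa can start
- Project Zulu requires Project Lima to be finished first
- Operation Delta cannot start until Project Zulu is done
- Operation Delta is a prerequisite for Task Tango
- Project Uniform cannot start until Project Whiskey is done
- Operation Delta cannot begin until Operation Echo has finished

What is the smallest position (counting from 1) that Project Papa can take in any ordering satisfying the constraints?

7

The operations that are forced before Project Papa, directly or transitively, are Project Zulu, Operation Echo, Task Tango, Project Oscar, Project Lima, Operation Delta. That's 6 operations.
With 6 mandatory predecessors, the earliest Project Papa can sit is position 6+1 = 7, and placing just those 6 first achieves it.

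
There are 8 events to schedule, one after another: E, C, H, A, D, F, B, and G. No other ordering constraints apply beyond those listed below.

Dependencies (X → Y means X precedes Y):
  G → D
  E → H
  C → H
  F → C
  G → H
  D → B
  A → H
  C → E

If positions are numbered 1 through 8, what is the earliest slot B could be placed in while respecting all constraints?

3

The events that are forced before B, directly or transitively, are D, G. That's 2 events.
With 2 mandatory predecessors, the earliest B can sit is position 2+1 = 3, and placing just those 2 first achieves it.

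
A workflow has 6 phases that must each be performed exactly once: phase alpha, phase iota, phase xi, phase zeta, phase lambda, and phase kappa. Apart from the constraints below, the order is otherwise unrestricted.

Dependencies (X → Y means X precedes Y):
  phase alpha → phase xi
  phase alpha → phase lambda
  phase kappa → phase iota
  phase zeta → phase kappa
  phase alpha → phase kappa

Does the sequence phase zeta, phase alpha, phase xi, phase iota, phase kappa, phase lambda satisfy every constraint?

The sequence places phase iota ahead of phase kappa.
Since phase kappa is required before phase iota, the ordering is invalid.

No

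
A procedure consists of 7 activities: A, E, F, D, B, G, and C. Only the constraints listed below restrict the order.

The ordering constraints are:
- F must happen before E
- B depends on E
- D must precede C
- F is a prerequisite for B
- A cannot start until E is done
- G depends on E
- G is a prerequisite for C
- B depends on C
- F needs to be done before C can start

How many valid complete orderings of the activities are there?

18

The activities with no prerequisites are F, D; any of them can be placed first.
Systematically extending each partial ordering one activity at a time and counting, there are 18 complete orderings.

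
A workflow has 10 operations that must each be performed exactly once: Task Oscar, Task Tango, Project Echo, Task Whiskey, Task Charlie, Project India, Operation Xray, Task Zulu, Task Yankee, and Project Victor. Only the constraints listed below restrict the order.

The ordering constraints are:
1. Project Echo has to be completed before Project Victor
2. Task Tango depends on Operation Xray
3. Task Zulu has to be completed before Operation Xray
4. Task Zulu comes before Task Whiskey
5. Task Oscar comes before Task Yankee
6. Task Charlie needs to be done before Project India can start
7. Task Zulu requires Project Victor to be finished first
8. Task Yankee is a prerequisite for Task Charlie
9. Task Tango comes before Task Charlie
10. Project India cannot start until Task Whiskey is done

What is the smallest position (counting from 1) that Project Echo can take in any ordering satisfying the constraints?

No constraint forces any other operation before Project Echo, so it can be placed first.

1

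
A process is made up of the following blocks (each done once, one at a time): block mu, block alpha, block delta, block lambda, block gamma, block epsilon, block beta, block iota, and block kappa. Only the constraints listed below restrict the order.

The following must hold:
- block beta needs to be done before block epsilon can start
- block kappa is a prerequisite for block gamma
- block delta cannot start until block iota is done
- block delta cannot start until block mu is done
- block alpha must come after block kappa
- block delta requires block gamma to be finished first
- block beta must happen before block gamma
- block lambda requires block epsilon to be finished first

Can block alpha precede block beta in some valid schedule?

Nothing in the constraints forces block beta before block alpha — there is no chain from block beta to block alpha.
So a valid ordering placing block alpha earlier than block beta exists.

Yes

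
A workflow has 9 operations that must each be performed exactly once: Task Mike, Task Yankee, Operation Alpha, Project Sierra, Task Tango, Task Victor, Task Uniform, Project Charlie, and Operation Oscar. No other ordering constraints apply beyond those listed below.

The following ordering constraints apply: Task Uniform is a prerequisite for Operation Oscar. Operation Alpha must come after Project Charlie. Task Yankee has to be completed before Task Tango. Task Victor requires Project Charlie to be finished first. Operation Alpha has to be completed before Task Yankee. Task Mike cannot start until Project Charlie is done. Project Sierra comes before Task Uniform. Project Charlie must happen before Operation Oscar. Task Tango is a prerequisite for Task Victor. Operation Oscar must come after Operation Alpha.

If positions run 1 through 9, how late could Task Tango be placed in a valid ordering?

8

The only operation forced after Task Tango (directly or by a chain) is Task Victor.
So at least 1 operation follows Task Tango, putting Task Tango no later than position 8. That position is achievable by scheduling everything else first.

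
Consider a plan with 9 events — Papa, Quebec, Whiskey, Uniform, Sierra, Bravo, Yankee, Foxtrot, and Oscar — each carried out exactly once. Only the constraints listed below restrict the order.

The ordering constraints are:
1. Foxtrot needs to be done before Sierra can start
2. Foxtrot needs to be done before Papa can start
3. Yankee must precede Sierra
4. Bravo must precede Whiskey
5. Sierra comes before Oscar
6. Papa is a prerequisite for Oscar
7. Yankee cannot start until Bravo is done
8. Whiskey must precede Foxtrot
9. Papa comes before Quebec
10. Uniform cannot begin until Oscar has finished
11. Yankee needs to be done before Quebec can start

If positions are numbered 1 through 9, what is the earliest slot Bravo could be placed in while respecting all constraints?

Nothing is required before Bravo; it can be the very first event.

1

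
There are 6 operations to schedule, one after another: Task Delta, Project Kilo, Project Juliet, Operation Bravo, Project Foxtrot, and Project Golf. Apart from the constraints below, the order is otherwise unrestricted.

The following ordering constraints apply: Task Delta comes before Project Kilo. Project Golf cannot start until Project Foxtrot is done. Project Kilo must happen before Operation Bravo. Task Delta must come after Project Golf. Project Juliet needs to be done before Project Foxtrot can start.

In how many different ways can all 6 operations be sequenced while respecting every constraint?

1

Only Project Juliet has no prerequisites, so it must go first.
Continuing from there, at each step only one operation has all its prerequisites placed, so the ordering is fully determined — there is exactly 1.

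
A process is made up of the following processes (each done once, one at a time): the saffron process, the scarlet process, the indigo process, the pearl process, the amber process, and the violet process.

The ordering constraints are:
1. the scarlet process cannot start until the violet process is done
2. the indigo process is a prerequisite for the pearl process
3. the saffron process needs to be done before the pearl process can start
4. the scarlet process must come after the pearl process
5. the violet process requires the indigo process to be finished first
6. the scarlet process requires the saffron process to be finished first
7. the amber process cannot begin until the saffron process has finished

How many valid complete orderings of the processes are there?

21

2 processes have no prerequisites (the saffron process, the indigo process), so any of them could come first.
Systematically extending each partial ordering one process at a time and counting, there are 21 complete orderings.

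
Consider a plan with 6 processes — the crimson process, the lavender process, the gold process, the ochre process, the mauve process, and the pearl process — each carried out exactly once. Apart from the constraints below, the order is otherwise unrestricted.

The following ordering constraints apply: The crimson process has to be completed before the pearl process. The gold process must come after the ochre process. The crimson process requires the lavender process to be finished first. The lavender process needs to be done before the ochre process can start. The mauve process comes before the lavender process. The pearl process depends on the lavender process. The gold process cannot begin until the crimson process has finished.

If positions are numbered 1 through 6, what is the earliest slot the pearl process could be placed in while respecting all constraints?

The processes that are forced before the pearl process, directly or transitively, are the crimson process, the lavender process, the mauve process. That's 3 processes.
With 3 mandatory predecessors, the earliest the pearl process can sit is position 3+1 = 4, and placing just those 3 first achieves it.

4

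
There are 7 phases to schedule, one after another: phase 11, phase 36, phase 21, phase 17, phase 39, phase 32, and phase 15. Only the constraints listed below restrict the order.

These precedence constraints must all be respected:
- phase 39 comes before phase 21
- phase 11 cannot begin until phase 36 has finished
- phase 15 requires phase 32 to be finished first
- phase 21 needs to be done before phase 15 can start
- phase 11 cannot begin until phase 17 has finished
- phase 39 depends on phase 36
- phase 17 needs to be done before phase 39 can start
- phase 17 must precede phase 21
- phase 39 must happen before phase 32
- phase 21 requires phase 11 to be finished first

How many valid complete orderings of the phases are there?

10

The phases with no prerequisites are phase 36, phase 17; any of them can be placed first.
Systematically extending each partial ordering one phase at a time and counting, there are 10 complete orderings.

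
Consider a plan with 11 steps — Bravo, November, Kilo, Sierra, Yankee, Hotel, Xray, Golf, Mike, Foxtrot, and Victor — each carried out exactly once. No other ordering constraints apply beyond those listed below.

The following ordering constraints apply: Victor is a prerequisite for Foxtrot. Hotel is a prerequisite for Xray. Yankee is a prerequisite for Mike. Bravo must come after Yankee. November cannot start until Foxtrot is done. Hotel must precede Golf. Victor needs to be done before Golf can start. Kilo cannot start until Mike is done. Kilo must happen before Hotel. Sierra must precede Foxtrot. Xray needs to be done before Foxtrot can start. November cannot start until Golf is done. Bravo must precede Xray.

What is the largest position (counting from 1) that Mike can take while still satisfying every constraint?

5

Following every chain forward from Mike, the steps that must come later are November, Kilo, Hotel, Xray, Golf, Foxtrot — 6 of them.
So at least 6 steps follow Mike, putting Mike no later than position 5. That position is achievable by scheduling everything else first.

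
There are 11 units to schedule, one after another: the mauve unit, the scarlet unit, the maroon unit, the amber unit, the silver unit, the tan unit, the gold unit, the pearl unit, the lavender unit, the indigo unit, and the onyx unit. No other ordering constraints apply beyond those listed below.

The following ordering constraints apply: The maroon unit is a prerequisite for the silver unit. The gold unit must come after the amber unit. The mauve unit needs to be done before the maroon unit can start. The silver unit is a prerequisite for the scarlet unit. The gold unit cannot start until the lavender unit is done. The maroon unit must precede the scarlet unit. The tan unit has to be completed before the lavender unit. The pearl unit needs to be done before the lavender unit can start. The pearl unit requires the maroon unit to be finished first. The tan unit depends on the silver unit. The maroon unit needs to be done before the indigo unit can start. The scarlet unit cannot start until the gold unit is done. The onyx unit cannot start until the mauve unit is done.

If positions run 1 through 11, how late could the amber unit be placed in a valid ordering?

9

Every unit that must follow the amber unit has to come after it. Tracing all chains starting from the amber unit, those units are: the scarlet unit, the gold unit — 2 in total.
So at least 2 units follow the amber unit, putting the amber unit no later than position 9. That position is achievable by scheduling everything else first.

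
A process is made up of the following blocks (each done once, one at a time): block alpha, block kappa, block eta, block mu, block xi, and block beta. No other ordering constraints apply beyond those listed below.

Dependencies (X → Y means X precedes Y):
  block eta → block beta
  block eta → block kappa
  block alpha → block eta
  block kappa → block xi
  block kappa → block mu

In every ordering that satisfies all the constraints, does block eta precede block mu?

Tracing the constraints gives a chain: block eta → block kappa → block mu.
Hence block eta necessarily comes before block mu.

Yes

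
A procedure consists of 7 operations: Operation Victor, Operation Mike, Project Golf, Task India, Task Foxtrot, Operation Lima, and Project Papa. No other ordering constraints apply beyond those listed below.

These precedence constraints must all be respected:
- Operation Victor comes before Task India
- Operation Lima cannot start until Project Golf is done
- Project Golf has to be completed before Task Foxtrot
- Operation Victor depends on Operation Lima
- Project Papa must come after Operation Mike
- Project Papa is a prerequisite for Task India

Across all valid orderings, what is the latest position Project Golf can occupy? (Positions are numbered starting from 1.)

3

Every operation that must follow Project Golf has to come after it. Tracing all chains starting from Project Golf, those operations are: Operation Victor, Task India, Task Foxtrot, Operation Lima — 4 in total.
So at least 4 operations follow Project Golf, putting Project Golf no later than position 3. That position is achievable by scheduling everything else first.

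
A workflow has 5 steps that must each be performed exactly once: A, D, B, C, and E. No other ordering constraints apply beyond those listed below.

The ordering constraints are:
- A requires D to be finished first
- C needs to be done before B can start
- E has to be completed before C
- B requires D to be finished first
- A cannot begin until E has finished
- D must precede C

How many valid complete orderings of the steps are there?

2 steps have no prerequisites (D, E), so any of them could come first.
Counting all ways to extend the partial order to a total order gives 6.

6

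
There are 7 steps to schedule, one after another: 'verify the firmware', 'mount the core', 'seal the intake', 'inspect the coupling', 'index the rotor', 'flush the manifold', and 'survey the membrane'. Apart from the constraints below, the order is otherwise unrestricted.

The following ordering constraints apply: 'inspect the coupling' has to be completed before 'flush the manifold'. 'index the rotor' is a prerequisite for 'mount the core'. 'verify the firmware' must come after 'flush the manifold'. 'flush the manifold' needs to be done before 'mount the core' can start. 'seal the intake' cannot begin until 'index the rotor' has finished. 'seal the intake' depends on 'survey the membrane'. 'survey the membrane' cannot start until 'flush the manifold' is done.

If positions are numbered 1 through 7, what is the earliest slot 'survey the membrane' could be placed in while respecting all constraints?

Working backwards through the constraints from 'survey the membrane', its full set of required predecessors is 'inspect the coupling', 'flush the manifold' — 2 of them.
With 2 mandatory predecessors, the earliest 'survey the membrane' can sit is position 2+1 = 3, and placing just those 2 first achieves it.

3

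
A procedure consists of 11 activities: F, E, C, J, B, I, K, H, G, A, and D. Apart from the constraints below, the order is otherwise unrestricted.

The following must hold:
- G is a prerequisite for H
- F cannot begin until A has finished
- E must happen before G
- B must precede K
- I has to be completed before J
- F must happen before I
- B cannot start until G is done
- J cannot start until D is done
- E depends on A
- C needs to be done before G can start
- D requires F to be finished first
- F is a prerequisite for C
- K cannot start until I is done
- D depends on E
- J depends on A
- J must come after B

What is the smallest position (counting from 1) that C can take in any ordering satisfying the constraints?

Every activity that must precede C has to come before it. Tracing all chains that end at C, those activities are: F, A — 2 in total.
With 2 mandatory predecessors, the earliest C can sit is position 2+1 = 3, and placing just those 2 first achieves it.

3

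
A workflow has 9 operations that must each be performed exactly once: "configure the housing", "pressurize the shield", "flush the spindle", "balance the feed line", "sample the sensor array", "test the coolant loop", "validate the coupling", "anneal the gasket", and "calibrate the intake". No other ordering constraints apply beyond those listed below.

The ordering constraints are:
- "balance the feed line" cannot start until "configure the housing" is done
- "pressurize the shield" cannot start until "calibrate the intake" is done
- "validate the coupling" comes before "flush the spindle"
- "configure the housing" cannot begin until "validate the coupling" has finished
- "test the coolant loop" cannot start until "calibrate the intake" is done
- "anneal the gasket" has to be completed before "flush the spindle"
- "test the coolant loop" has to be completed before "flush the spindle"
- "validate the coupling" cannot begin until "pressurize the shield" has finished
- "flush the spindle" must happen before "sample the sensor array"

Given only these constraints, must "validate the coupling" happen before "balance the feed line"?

Chaining the stated constraints: "validate the coupling" → "configure the housing" → "balance the feed line".
Hence "validate the coupling" necessarily comes before "balance the feed line".

Yes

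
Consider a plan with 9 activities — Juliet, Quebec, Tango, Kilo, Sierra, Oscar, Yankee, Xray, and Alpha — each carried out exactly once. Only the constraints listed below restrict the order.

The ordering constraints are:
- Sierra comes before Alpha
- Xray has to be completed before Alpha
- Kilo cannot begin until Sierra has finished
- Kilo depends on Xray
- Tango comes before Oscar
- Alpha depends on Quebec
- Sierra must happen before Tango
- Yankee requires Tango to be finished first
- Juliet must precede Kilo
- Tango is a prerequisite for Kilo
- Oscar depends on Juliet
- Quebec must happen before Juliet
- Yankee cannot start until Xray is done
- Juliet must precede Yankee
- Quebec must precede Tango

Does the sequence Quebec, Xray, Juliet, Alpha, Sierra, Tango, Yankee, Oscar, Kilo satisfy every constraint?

No

Here Sierra comes after Alpha.
Since Sierra is required before Alpha, the ordering is invalid.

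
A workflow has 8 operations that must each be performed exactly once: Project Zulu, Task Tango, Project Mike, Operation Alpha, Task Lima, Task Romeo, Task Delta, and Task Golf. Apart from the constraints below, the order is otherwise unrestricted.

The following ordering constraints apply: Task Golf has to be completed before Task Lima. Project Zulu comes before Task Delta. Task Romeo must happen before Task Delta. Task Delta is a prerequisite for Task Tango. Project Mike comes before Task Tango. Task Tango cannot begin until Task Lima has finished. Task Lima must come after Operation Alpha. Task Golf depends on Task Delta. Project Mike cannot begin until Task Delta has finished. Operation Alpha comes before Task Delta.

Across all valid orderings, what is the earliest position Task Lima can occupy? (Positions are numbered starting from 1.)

Working backwards through the constraints from Task Lima, its full set of required predecessors is Project Zulu, Operation Alpha, Task Romeo, Task Delta, Task Golf — 5 of them.
So at minimum 5 operations come before Task Lima, putting Task Lima no earlier than position 6. That position is achievable by scheduling exactly those predecessors first.

6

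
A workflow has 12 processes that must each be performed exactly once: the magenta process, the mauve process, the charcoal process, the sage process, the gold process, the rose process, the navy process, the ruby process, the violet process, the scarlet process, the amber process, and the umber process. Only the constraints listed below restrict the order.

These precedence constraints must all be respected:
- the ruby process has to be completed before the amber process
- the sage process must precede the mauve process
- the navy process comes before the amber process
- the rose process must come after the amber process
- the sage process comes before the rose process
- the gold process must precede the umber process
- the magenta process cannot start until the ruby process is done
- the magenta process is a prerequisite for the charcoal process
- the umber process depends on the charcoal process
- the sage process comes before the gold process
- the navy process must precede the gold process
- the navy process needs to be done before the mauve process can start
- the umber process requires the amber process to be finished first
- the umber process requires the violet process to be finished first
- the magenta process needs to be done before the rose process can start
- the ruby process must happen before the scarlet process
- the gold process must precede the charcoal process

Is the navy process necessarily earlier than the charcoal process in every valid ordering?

Yes

Following the dependencies: the navy process → the gold process → the charcoal process.
So the navy process must precede the charcoal process in any valid ordering.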